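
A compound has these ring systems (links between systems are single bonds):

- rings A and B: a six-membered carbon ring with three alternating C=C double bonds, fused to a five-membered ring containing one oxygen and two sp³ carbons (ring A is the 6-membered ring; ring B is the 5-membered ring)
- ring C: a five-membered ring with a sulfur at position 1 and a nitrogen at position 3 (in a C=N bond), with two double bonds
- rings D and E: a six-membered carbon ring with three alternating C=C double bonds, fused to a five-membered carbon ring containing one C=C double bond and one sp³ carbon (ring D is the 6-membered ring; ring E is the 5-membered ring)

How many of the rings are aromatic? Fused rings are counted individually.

3

Ring A has a continuous p-orbital overlap around the ring; 3 ring double bonds give 6 π electrons. That satisfies 4n+2 with n=1, so ring A is aromatic (benzene ring).
Ring B has two sp³ carbons, so it is not fully conjugated — not aromatic (oxolane ring).
Ring C is fully conjugated (every ring atom contributes a p orbital); 2 ring double bonds (4 π electrons) plus a heteroatom lone pair (2) give 6 π electrons. 6 = 4(1)+2, so ring C is aromatic (thiazole).
Ring D is planar and fully conjugated; 3 ring double bonds give 6 π electrons. 6 = 4(1)+2, so ring D is aromatic (benzene ring).
Ring E has one sp³ carbon, so it is not fully conjugated — not aromatic (cyclopentene ring).
Aromatic: A, C, D. Total: 3.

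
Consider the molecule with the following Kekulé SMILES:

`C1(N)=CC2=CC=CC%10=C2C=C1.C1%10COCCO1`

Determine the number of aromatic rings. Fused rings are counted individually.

The SMILES encodes two fused six-membered carbon rings, each with three alternating C=C double bonds; a six-membered saturated ring with oxygens at positions 1 and 4.
The fused 6/6-membered bicyclic is a single π system with 10 sp² atoms and 10 π electrons from ring double bonds. 10 = 4(2)+2, so the system is aromatic and both rings count as aromatic (naphthalene).
The 6-membered ring with two oxygens (1,4) has only sp³ atoms, so it is not fully conjugated — not aromatic (1,4-dioxane).
2 of the 3 rings are aromatic. Total: 2.

2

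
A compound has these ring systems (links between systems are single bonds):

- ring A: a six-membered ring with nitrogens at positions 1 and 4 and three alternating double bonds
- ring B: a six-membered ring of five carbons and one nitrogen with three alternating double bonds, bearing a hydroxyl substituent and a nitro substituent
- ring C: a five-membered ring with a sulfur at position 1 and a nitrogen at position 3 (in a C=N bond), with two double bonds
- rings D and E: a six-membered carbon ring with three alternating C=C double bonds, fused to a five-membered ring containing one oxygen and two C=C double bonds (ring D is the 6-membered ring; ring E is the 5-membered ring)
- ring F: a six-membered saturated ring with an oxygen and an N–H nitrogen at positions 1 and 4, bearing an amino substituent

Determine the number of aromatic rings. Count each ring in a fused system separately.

5

Ring A is fully conjugated (every ring atom contributes a p orbital); 3 ring double bonds give 6 π electrons. Since 6 = 4n+2 (n=1), ring A is aromatic (pyrazine).
Ring B is fully conjugated (every ring atom contributes a p orbital); 3 ring double bonds give 6 π electrons. Since 6 = 4n+2 (n=1), ring B is aromatic (pyridine).
Ring C is fully conjugated (every ring atom contributes a p orbital); 2 ring double bonds (4 π electrons) plus a heteroatom lone pair (2) give 6 π electrons. 6 = 4(1)+2, so ring C is aromatic (thiazole).
Rings D and E form a fused bicyclic system (with one oxygen) with 9 sp² atoms and 10 π electrons from ring double bonds plus a heteroatom lone pair. 10 = 4(2)+2, so the system is aromatic and both rings count as aromatic (benzofuran).
Ring F has only sp³ atoms, so it is not fully conjugated — not aromatic (morpholine).
Aromatic: A, B, C, D, E. Total: 5.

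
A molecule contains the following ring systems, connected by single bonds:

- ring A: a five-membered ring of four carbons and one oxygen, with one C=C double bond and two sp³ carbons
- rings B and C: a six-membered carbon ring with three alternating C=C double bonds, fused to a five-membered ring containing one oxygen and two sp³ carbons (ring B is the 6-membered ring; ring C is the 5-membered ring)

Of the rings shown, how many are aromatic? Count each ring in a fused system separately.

Ring A has two sp³ carbons, so it is not fully conjugated — not aromatic (2,3-dihydrofuran).
Ring B is planar and fully conjugated; 3 ring double bonds give 6 π electrons. 6 = 4(1)+2, so ring B is aromatic (benzene ring).
Ring C has two sp³ carbons, so it is not fully conjugated — not aromatic (oxolane ring).
Aromatic: B. Total: 1.

1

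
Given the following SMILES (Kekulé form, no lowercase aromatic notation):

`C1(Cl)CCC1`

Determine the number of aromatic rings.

0

The SMILES encodes a four-membered saturated carbon ring.
The 4-membered ring has only sp³ atoms, so it is not fully conjugated — not aromatic (cyclobutane).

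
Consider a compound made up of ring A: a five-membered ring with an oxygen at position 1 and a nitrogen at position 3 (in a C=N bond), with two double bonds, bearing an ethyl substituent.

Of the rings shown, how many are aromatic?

Ring A has a continuous p-orbital overlap around the ring; 2 ring double bonds (4 π electrons) plus a heteroatom lone pair (2) give 6 π electrons. 6 = 4(1)+2, so ring A is aromatic (oxazole).

1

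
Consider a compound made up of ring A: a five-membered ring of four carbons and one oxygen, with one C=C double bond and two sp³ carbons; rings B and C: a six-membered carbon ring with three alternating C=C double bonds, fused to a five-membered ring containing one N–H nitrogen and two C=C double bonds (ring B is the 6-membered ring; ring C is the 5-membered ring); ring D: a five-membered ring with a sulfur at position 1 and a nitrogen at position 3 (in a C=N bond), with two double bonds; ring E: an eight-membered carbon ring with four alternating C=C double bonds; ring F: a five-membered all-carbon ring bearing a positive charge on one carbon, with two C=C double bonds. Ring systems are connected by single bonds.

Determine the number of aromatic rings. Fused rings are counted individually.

3

Ring A has two sp³ carbons, so it is not fully conjugated — not aromatic (2,3-dihydrofuran).
Rings B and C form a fused bicyclic system (with one N–H) with 9 sp² atoms and 10 π electrons from ring double bonds plus a heteroatom lone pair. 10 = 4(2)+2, so the system is aromatic and both rings count as aromatic (indole).
Ring D is planar and fully conjugated; 2 ring double bonds (4 π electrons) plus a heteroatom lone pair (2) give 6 π electrons. That satisfies 4n+2 with n=1, so ring D is aromatic (thiazole).
Ring E has only sp² ring atoms; a planar conformation would have a fully conjugated π system of 8 electrons. But 8 = 4(2), which is 4n not 4n+2, so ring E is not aromatic (cyclooctatetraene) — cyclooctatetraene distorts into a non-planar tub to avoid antiaromaticity.
Ring F has only sp² ring atoms; a planar conformation would have a fully conjugated π system of 4 electrons. But 4 = 4(1), which is 4n not 4n+2, so ring F is not aromatic (cyclopentadienyl cation).
Aromatic: B, C, D. Total: 3.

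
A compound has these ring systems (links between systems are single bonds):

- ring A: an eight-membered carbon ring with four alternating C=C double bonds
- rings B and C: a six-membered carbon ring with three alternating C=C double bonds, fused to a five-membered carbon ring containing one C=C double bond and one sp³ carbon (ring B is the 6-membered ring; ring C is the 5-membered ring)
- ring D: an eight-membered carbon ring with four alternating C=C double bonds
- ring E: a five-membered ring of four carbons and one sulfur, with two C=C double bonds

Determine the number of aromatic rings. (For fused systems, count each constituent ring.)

2

Ring A has only sp² ring atoms; a planar conformation would have a fully conjugated π system of 8 electrons. But 8 = 4(2), which is 4n not 4n+2, so ring A is not aromatic (cyclooctatetraene) — cyclooctatetraene distorts into a non-planar tub to avoid antiaromaticity.
Ring B has a continuous p-orbital overlap around the ring; 3 ring double bonds give 6 π electrons. Since 6 = 4n+2 (n=1), ring B is aromatic (benzene ring).
Ring C has one sp³ carbon, so it is not fully conjugated — not aromatic (cyclopentene ring).
Ring D has only sp² ring atoms; a planar conformation would have a fully conjugated π system of 8 electrons. But 8 = 4(2), which is 4n not 4n+2, so ring D is not aromatic (cyclooctatetraene) — cyclooctatetraene distorts into a non-planar tub to avoid antiaromaticity.
Ring E is planar and fully conjugated; 2 ring double bonds (4 π electrons) plus a heteroatom lone pair (2) give 6 π electrons. Since 6 = 4n+2 (n=1), ring E is aromatic (thiophene).
Aromatic: B, E. Total: 2.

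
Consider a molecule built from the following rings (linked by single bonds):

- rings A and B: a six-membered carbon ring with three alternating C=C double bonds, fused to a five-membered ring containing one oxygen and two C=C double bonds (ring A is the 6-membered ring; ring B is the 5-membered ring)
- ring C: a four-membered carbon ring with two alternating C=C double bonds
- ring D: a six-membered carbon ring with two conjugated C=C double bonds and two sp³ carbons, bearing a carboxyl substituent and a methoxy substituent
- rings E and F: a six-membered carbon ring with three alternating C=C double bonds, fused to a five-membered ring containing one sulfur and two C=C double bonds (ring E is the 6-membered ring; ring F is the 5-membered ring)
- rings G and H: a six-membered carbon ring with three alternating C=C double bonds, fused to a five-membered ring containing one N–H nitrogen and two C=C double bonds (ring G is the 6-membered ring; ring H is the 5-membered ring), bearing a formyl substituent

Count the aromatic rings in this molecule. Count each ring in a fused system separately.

Rings A and B form a fused bicyclic system (with one oxygen) with 9 sp² atoms and 10 π electrons from ring double bonds plus a heteroatom lone pair. 10 = 4(2)+2, so the system is aromatic and both rings count as aromatic (benzofuran).
Ring C has only sp² ring atoms; a planar conformation would have a fully conjugated π system of 4 electrons. But 4 = 4(1), which is 4n not 4n+2, so ring C is not aromatic (cyclobutadiene) — cyclobutadiene is antiaromatic and distorts to a rectangle.
Ring D has two sp³ carbons, so it is not fully conjugated — not aromatic (1,3-cyclohexadiene).
Rings E and F form a fused bicyclic system (with one sulfur) with 9 sp² atoms and 10 π electrons from ring double bonds plus a heteroatom lone pair. 10 = 4(2)+2, so the system is aromatic and both rings count as aromatic (benzothiophene).
Rings G and H form a fused bicyclic system (with one N–H) with 9 sp² atoms and 10 π electrons from ring double bonds plus a heteroatom lone pair. 10 = 4(2)+2, so the system is aromatic and both rings count as aromatic (indole).
Aromatic: A, B, E, F, G, H. Total: 6.

6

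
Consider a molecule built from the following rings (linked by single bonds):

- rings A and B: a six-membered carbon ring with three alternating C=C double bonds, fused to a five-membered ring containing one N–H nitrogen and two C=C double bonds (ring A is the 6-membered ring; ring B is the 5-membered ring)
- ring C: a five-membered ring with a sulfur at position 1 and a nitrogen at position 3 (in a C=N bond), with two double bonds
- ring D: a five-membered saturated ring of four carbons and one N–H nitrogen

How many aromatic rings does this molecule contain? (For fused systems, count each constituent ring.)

Rings A and B form a fused bicyclic system (with one N–H) with 9 sp² atoms and 10 π electrons from ring double bonds plus a heteroatom lone pair. 10 = 4(2)+2, so the system is aromatic and both rings count as aromatic (indole).
Ring C is fully conjugated (every ring atom contributes a p orbital); 2 ring double bonds (4 π electrons) plus a heteroatom lone pair (2) give 6 π electrons. 6 = 4(1)+2, so ring C is aromatic (thiazole).
Ring D has only sp³ atoms, so it is not fully conjugated — not aromatic (pyrrolidine).
Aromatic: A, B, C. Total: 3.

3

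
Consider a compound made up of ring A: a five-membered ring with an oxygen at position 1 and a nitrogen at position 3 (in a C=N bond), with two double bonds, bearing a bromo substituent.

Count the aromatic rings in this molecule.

Ring A has a continuous p-orbital overlap around the ring; 2 ring double bonds (4 π electrons) plus a heteroatom lone pair (2) give 6 π electrons. That satisfies 4n+2 with n=1, so ring A is aromatic (oxazole).

1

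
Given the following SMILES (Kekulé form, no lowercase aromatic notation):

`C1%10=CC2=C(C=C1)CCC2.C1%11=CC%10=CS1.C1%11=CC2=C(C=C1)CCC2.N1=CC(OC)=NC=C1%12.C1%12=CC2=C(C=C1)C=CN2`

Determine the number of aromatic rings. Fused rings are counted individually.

6

The SMILES encodes a six-membered carbon ring with three alternating C=C double bonds, fused to a saturated five-membered carbon ring; a five-membered ring of four carbons and one sulfur, with two C=C double bonds; a six-membered carbon ring with three alternating C=C double bonds, fused to a saturated five-membered carbon ring; a six-membered ring with nitrogens at positions 1 and 4 and three alternating double bonds; a six-membered carbon ring with three alternating C=C double bonds, fused to a five-membered ring containing one N–H nitrogen and two C=C double bonds.
The 6-membered ring is planar and fully conjugated; 3 ring double bonds give 6 π electrons. Since 6 = 4n+2 (n=1), it is aromatic (benzene ring).
The 5-membered ring has three sp³ carbons, so it is not fully conjugated — not aromatic (cyclopentane ring).
The 5-membered ring with one sulfur is planar and fully conjugated; 2 ring double bonds (4 π electrons) plus a heteroatom lone pair (2) give 6 π electrons. 6 = 4(1)+2, so it is aromatic (thiophene).
The second 6-membered ring is fully conjugated (every ring atom contributes a p orbital); 3 ring double bonds give 6 π electrons. Since 6 = 4n+2 (n=1), it is aromatic (benzene ring).
The second 5-membered ring has three sp³ carbons, so it is not fully conjugated — not aromatic (cyclopentane ring).
The 6-membered ring with two nitrogens (1,4) has a continuous p-orbital overlap around the ring; 3 ring double bonds give 6 π electrons. That satisfies 4n+2 with n=1, so it is aromatic (pyrazine).
The fused 6/5-membered bicyclic (with one N–H) is a single π system with 9 sp² atoms and 10 π electrons from ring double bonds plus a heteroatom lone pair. 10 = 4(2)+2, so the system is aromatic and both rings count as aromatic (indole).
6 of the 8 rings are aromatic. Total: 6.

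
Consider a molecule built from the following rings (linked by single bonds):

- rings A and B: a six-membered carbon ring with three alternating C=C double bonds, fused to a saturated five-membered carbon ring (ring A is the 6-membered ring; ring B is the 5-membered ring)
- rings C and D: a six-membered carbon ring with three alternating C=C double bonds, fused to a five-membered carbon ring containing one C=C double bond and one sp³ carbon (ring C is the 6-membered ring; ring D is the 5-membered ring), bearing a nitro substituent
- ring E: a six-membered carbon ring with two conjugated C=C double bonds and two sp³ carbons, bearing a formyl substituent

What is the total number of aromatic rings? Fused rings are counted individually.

Ring A is planar and fully conjugated; 3 ring double bonds give 6 π electrons. 6 = 4(1)+2, so ring A is aromatic (benzene ring).
Ring B has three sp³ carbons, so it is not fully conjugated — not aromatic (cyclopentane ring).
Ring C has a continuous p-orbital overlap around the ring; 3 ring double bonds give 6 π electrons. That satisfies 4n+2 with n=1, so ring C is aromatic (benzene ring).
Ring D has one sp³ carbon, so it is not fully conjugated — not aromatic (cyclopentene ring).
Ring E has two sp³ carbons, so it is not fully conjugated — not aromatic (1,3-cyclohexadiene).
Aromatic: A, C. Total: 2.

2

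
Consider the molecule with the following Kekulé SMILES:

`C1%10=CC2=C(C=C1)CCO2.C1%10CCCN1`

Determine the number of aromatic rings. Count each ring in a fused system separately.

1

The SMILES encodes a six-membered carbon ring with three alternating C=C double bonds, fused to a five-membered ring containing one oxygen and two sp³ carbons; a five-membered saturated ring of four carbons and one N–H nitrogen.
The 6-membered ring has a continuous p-orbital overlap around the ring; 3 ring double bonds give 6 π electrons. Since 6 = 4n+2 (n=1), it is aromatic (benzene ring).
The 5-membered ring with one oxygen has two sp³ carbons, so it is not fully conjugated — not aromatic (oxolane ring).
The 5-membered ring with one N–H has only sp³ atoms, so it is not fully conjugated — not aromatic (pyrrolidine).
1 of the 3 rings is aromatic. Total: 1.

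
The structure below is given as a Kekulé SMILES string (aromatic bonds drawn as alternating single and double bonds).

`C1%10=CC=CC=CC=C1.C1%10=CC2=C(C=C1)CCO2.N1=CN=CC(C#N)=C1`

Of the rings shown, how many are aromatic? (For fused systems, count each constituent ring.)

2

The SMILES encodes an eight-membered carbon ring with four alternating C=C double bonds; a six-membered carbon ring with three alternating C=C double bonds, fused to a five-membered ring containing one oxygen and two sp³ carbons; a six-membered ring with nitrogens at positions 1 and 3 and three alternating double bonds.
The 8-membered ring has only sp² ring atoms; a planar conformation would have a fully conjugated π system of 8 electrons. But 8 = 4(2), which is 4n not 4n+2, so it is not aromatic (cyclooctatetraene) — cyclooctatetraene distorts into a non-planar tub to avoid antiaromaticity.
The 6-membered ring is fully conjugated (every ring atom contributes a p orbital); 3 ring double bonds give 6 π electrons. Since 6 = 4n+2 (n=1), it is aromatic (benzene ring).
The 5-membered ring with one oxygen has two sp³ carbons, so it is not fully conjugated — not aromatic (oxolane ring).
The 6-membered ring with two nitrogens (1,3) has a continuous p-orbital overlap around the ring; 3 ring double bonds give 6 π electrons. Since 6 = 4n+2 (n=1), it is aromatic (pyrimidine).
2 of the 4 rings are aromatic. Total: 2.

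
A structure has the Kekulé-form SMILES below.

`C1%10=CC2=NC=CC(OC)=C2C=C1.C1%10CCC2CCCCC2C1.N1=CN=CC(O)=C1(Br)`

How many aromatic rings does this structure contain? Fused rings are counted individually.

The SMILES encodes two fused six-membered rings, each with three alternating double bonds; one ring is all carbon and the other has one ring nitrogen; two fused six-membered saturated carbon rings; a six-membered ring with nitrogens at positions 1 and 3 and three alternating double bonds.
The fused 6/6-membered bicyclic (with one nitrogen) is a single π system with 10 sp² atoms and 10 π electrons from ring double bonds. 10 = 4(2)+2, so the system is aromatic and both rings count as aromatic (quinoline).
The 6-membered ring has only sp³ atoms, so it is not fully conjugated — not aromatic (cyclohexane ring).
The second 6-membered ring has only sp³ atoms, so it is not fully conjugated — not aromatic (cyclohexane ring).
The 6-membered ring with two nitrogens (1,3) is fully conjugated (every ring atom contributes a p orbital); 3 ring double bonds give 6 π electrons. 6 = 4(1)+2, so it is aromatic (pyrimidine).
3 of the 5 rings are aromatic. Total: 3.

3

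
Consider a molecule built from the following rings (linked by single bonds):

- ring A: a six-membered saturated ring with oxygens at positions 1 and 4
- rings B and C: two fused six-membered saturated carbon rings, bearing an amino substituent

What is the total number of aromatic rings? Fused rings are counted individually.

0

Ring A has only sp³ atoms, so it is not fully conjugated — not aromatic (1,4-dioxane).
Ring B has only sp³ atoms, so it is not fully conjugated — not aromatic (cyclohexane ring).
Ring C has only sp³ atoms, so it is not fully conjugated — not aromatic (cyclohexane ring).
No ring is aromatic. Total: 0.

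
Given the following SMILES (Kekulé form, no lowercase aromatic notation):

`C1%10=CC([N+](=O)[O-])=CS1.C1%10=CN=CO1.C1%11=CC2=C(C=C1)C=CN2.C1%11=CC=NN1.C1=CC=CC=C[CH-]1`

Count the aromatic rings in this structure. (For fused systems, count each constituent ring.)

5

The SMILES encodes a five-membered ring of four carbons and one sulfur, with two C=C double bonds; a five-membered ring with an oxygen at position 1 and a nitrogen at position 3 (in a C=N bond), with two double bonds; a six-membered carbon ring with three alternating C=C double bonds, fused to a five-membered ring containing one N–H nitrogen and two C=C double bonds; a five-membered ring with two adjacent nitrogens (one bearing H, one in a double bond) and two double bonds; a seven-membered all-carbon ring bearing a negative charge on one carbon, with three C=C double bonds.
The 5-membered ring with one sulfur is planar and fully conjugated; 2 ring double bonds (4 π electrons) plus a heteroatom lone pair (2) give 6 π electrons. That satisfies 4n+2 with n=1, so it is aromatic (thiophene).
The 5-membered ring with one oxygen and one =N– is planar and fully conjugated; 2 ring double bonds (4 π electrons) plus a heteroatom lone pair (2) give 6 π electrons. That satisfies 4n+2 with n=1, so it is aromatic (oxazole).
The fused 6/5-membered bicyclic (with one N–H) is a single π system with 9 sp² atoms and 10 π electrons from ring double bonds plus a heteroatom lone pair. 10 = 4(2)+2, so the system is aromatic and both rings count as aromatic (indole).
The 5-membered ring with two adjacent nitrogens (one N–H, one =N–) is fully conjugated (every ring atom contributes a p orbital); 2 ring double bonds (4 π electrons) plus a heteroatom lone pair (2) give 6 π electrons. 6 = 4(1)+2, so it is aromatic (pyrazole).
The 7-membered ring has only sp² ring atoms; a planar conformation would have a fully conjugated π system of 8 electrons. But 8 = 4(2), which is 4n not 4n+2, so it is not aromatic (cycloheptatrienyl anion).
5 of the 6 rings are aromatic. Total: 5.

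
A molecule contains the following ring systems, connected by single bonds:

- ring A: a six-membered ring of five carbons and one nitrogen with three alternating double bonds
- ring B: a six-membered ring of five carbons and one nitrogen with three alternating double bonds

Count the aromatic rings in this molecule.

2

Ring A is planar and fully conjugated; 3 ring double bonds give 6 π electrons. Since 6 = 4n+2 (n=1), ring A is aromatic (pyridine).
Ring B is fully conjugated (every ring atom contributes a p orbital); 3 ring double bonds give 6 π electrons. Since 6 = 4n+2 (n=1), ring B is aromatic (pyridine).
Aromatic: A, B. Total: 2.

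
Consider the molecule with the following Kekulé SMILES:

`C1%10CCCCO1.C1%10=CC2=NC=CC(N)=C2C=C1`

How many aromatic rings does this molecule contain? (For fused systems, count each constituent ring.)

2

The SMILES encodes a six-membered saturated ring of five carbons and one oxygen; two fused six-membered rings, each with three alternating double bonds; one ring is all carbon and the other has one ring nitrogen.
The 6-membered ring with one oxygen has only sp³ atoms, so it is not fully conjugated — not aromatic (tetrahydropyran).
The fused 6/6-membered bicyclic (with one nitrogen) is a single π system with 10 sp² atoms and 10 π electrons from ring double bonds. 10 = 4(2)+2, so the system is aromatic and both rings count as aromatic (quinoline).
2 of the 3 rings are aromatic. Total: 2.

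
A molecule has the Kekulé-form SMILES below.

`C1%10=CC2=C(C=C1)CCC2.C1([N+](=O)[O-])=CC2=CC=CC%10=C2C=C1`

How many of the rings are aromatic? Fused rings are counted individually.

3

The SMILES encodes a six-membered carbon ring with three alternating C=C double bonds, fused to a saturated five-membered carbon ring; two fused six-membered carbon rings, each with three alternating C=C double bonds.
The 6-membered ring is fully conjugated (every ring atom contributes a p orbital); 3 ring double bonds give 6 π electrons. 6 = 4(1)+2, so it is aromatic (benzene ring).
The 5-membered ring has three sp³ carbons, so it is not fully conjugated — not aromatic (cyclopentane ring).
The fused 6/6-membered bicyclic is a single π system with 10 sp² atoms and 10 π electrons from ring double bonds. 10 = 4(2)+2, so the system is aromatic and both rings count as aromatic (naphthalene).
3 of the 4 rings are aromatic. Total: 3.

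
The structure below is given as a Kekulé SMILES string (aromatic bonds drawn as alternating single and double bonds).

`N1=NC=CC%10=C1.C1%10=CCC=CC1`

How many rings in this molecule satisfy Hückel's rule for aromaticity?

1

The SMILES encodes a six-membered ring with two adjacent nitrogens and three alternating double bonds; a six-membered carbon ring with two isolated C=C double bonds and two sp³ carbons.
The 6-membered ring with two nitrogens (1,2) is planar and fully conjugated; 3 ring double bonds give 6 π electrons. That satisfies 4n+2 with n=1, so it is aromatic (pyridazine).
The 6-membered ring has two sp³ carbons, so it is not fully conjugated — not aromatic (1,4-cyclohexadiene).
1 of the 2 rings is aromatic. Total: 1.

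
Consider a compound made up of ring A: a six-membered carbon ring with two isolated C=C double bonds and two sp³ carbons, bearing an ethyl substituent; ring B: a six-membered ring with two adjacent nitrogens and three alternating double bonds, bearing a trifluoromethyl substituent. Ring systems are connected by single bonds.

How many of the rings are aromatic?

1

Ring A has two sp³ carbons, so it is not fully conjugated — not aromatic (1,4-cyclohexadiene).
Ring B is planar and fully conjugated; 3 ring double bonds give 6 π electrons. 6 = 4(1)+2, so ring B is aromatic (pyridazine).
Aromatic: B. Total: 1.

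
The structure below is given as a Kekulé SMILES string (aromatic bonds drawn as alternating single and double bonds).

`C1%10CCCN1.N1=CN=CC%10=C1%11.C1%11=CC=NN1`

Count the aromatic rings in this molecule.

2

The SMILES encodes a five-membered saturated ring of four carbons and one N–H nitrogen; a six-membered ring with nitrogens at positions 1 and 3 and three alternating double bonds; a five-membered ring with two adjacent nitrogens (one bearing H, one in a double bond) and two double bonds.
The 5-membered ring with one N–H has only sp³ atoms, so it is not fully conjugated — not aromatic (pyrrolidine).
The 6-membered ring with two nitrogens (1,3) is planar and fully conjugated; 3 ring double bonds give 6 π electrons. 6 = 4(1)+2, so it is aromatic (pyrimidine).
The 5-membered ring with two adjacent nitrogens (one N–H, one =N–) is fully conjugated (every ring atom contributes a p orbital); 2 ring double bonds (4 π electrons) plus a heteroatom lone pair (2) give 6 π electrons. That satisfies 4n+2 with n=1, so it is aromatic (pyrazole).
2 of the 3 rings are aromatic. Total: 2.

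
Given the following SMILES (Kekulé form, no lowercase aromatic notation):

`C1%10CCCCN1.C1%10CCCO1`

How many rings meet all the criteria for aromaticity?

The SMILES encodes a six-membered saturated ring of five carbons and one N–H nitrogen; a five-membered saturated ring of four carbons and one oxygen.
The 6-membered ring with one N–H has only sp³ atoms, so it is not fully conjugated — not aromatic (piperidine).
The 5-membered ring with one oxygen has only sp³ atoms, so it is not fully conjugated — not aromatic (tetrahydrofuran).
None of the rings are aromatic. Total: 0.

0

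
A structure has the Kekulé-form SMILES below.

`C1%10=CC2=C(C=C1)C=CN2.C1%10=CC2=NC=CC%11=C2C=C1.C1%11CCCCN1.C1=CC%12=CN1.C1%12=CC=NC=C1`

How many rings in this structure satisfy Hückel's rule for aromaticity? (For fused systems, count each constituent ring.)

The SMILES encodes a six-membered carbon ring with three alternating C=C double bonds, fused to a five-membered ring containing one N–H nitrogen and two C=C double bonds; two fused six-membered rings, each with three alternating double bonds; one ring is all carbon and the other has one ring nitrogen; a six-membered saturated ring of five carbons and one N–H nitrogen; a five-membered ring of four carbons and one nitrogen bearing a hydrogen, with two C=C double bonds; a six-membered ring of five carbons and one nitrogen with three alternating double bonds.
The fused 6/5-membered bicyclic (with one N–H) is a single π system with 9 sp² atoms and 10 π electrons from ring double bonds plus a heteroatom lone pair. 10 = 4(2)+2, so the system is aromatic and both rings count as aromatic (indole).
The fused 6/6-membered bicyclic (with one nitrogen) is a single π system with 10 sp² atoms and 10 π electrons from ring double bonds. 10 = 4(2)+2, so the system is aromatic and both rings count as aromatic (quinoline).
The 6-membered ring with one N–H has only sp³ atoms, so it is not fully conjugated — not aromatic (piperidine).
The 5-membered ring with one N–H is planar and fully conjugated; 2 ring double bonds (4 π electrons) plus a heteroatom lone pair (2) give 6 π electrons. That satisfies 4n+2 with n=1, so it is aromatic (pyrrole).
The 6-membered ring with one nitrogen has a continuous p-orbital overlap around the ring; 3 ring double bonds give 6 π electrons. 6 = 4(1)+2, so it is aromatic (pyridine).
6 of the 7 rings are aromatic. Total: 6.

6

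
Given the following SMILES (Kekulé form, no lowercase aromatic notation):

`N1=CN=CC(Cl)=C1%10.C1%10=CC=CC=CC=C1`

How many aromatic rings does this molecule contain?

1

The SMILES encodes a six-membered ring with nitrogens at positions 1 and 3 and three alternating double bonds; an eight-membered carbon ring with four alternating C=C double bonds.
The 6-membered ring with two nitrogens (1,3) is fully conjugated (every ring atom contributes a p orbital); 3 ring double bonds give 6 π electrons. Since 6 = 4n+2 (n=1), it is aromatic (pyrimidine).
The 8-membered ring has only sp² ring atoms; a planar conformation would have a fully conjugated π system of 8 electrons. But 8 = 4(2), which is 4n not 4n+2, so it is not aromatic (cyclooctatetraene) — cyclooctatetraene distorts into a non-planar tub to avoid antiaromaticity.
1 of the 2 rings is aromatic. Total: 1.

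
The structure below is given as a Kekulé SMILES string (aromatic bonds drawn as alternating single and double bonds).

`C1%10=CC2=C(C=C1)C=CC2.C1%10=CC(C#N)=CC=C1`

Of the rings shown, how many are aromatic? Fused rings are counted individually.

2

The SMILES encodes a six-membered carbon ring with three alternating C=C double bonds, fused to a five-membered carbon ring containing one C=C double bond and one sp³ carbon; a six-membered carbon ring with three alternating C=C double bonds.
The 6-membered ring has a continuous p-orbital overlap around the ring; 3 ring double bonds give 6 π electrons. 6 = 4(1)+2, so it is aromatic (benzene ring).
The 5-membered ring has one sp³ carbon, so it is not fully conjugated — not aromatic (cyclopentene ring).
The second 6-membered ring is planar and fully conjugated; 3 ring double bonds give 6 π electrons. That satisfies 4n+2 with n=1, so it is aromatic (benzene).
2 of the 3 rings are aromatic. Total: 2.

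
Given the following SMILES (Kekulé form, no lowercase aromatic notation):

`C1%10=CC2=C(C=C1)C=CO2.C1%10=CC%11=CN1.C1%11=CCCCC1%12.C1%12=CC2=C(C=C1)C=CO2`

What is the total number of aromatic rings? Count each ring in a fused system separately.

The SMILES encodes a six-membered carbon ring with three alternating C=C double bonds, fused to a five-membered ring containing one oxygen and two C=C double bonds; a five-membered ring of four carbons and one nitrogen bearing a hydrogen, with two C=C double bonds; a six-membered carbon ring with one C=C double bond; a six-membered carbon ring with three alternating C=C double bonds, fused to a five-membered ring containing one oxygen and two C=C double bonds.
The fused 6/5-membered bicyclic (with one oxygen) is a single π system with 9 sp² atoms and 10 π electrons from ring double bonds plus a heteroatom lone pair. 10 = 4(2)+2, so the system is aromatic and both rings count as aromatic (benzofuran).
The 5-membered ring with one N–H has a continuous p-orbital overlap around the ring; 2 ring double bonds (4 π electrons) plus a heteroatom lone pair (2) give 6 π electrons. Since 6 = 4n+2 (n=1), it is aromatic (pyrrole).
The 6-membered ring has four sp³ carbons, so it is not fully conjugated — not aromatic (cyclohexene).
The fused 6/5-membered bicyclic (with one oxygen) is a single π system with 9 sp² atoms and 10 π electrons from ring double bonds plus a heteroatom lone pair. 10 = 4(2)+2, so the system is aromatic and both rings count as aromatic (benzofuran).
5 of the 6 rings are aromatic. Total: 5.

5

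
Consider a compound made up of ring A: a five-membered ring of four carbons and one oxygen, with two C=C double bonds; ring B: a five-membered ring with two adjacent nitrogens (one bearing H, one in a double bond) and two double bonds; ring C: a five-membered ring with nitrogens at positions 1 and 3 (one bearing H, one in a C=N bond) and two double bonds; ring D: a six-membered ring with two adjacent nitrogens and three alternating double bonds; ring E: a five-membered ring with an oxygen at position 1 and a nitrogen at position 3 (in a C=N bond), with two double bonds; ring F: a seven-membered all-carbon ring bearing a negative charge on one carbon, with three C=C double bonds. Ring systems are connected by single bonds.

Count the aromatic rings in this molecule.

Ring A is planar and fully conjugated; 2 ring double bonds (4 π electrons) plus a heteroatom lone pair (2) give 6 π electrons. That satisfies 4n+2 with n=1, so ring A is aromatic (furan).
Ring B has a continuous p-orbital overlap around the ring; 2 ring double bonds (4 π electrons) plus a heteroatom lone pair (2) give 6 π electrons. Since 6 = 4n+2 (n=1), ring B is aromatic (pyrazole).
Ring C is fully conjugated (every ring atom contributes a p orbital); 2 ring double bonds (4 π electrons) plus a heteroatom lone pair (2) give 6 π electrons. Since 6 = 4n+2 (n=1), ring C is aromatic (imidazole).
Ring D has a continuous p-orbital overlap around the ring; 3 ring double bonds give 6 π electrons. That satisfies 4n+2 with n=1, so ring D is aromatic (pyridazine).
Ring E is fully conjugated (every ring atom contributes a p orbital); 2 ring double bonds (4 π electrons) plus a heteroatom lone pair (2) give 6 π electrons. 6 = 4(1)+2, so ring E is aromatic (oxazole).
Ring F has only sp² ring atoms; a planar conformation would have a fully conjugated π system of 8 electrons. But 8 = 4(2), which is 4n not 4n+2, so ring F is not aromatic (cycloheptatrienyl anion).
Aromatic: A, B, C, D, E. Total: 5.

5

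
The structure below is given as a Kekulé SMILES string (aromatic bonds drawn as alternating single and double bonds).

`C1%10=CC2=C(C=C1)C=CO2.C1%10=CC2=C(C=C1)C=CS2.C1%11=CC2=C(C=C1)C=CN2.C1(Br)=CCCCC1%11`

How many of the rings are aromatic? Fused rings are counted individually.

The SMILES encodes a six-membered carbon ring with three alternating C=C double bonds, fused to a five-membered ring containing one oxygen and two C=C double bonds; a six-membered carbon ring with three alternating C=C double bonds, fused to a five-membered ring containing one sulfur and two C=C double bonds; a six-membered carbon ring with three alternating C=C double bonds, fused to a five-membered ring containing one N–H nitrogen and two C=C double bonds; a six-membered carbon ring with one C=C double bond.
The fused 6/5-membered bicyclic (with one oxygen) is a single π system with 9 sp² atoms and 10 π electrons from ring double bonds plus a heteroatom lone pair. 10 = 4(2)+2, so the system is aromatic and both rings count as aromatic (benzofuran).
The fused 6/5-membered bicyclic (with one sulfur) is a single π system with 9 sp² atoms and 10 π electrons from ring double bonds plus a heteroatom lone pair. 10 = 4(2)+2, so the system is aromatic and both rings count as aromatic (benzothiophene).
The fused 6/5-membered bicyclic (with one N–H) is a single π system with 9 sp² atoms and 10 π electrons from ring double bonds plus a heteroatom lone pair. 10 = 4(2)+2, so the system is aromatic and both rings count as aromatic (indole).
The 6-membered ring has four sp³ carbons, so it is not fully conjugated — not aromatic (cyclohexene).
6 of the 7 rings are aromatic. Total: 6.

6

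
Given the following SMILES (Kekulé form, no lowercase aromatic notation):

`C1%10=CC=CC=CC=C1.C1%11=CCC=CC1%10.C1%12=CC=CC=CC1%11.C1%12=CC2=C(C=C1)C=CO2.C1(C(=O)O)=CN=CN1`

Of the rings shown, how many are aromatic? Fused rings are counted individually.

The SMILES encodes an eight-membered carbon ring with four alternating C=C double bonds; a six-membered carbon ring with two isolated C=C double bonds and two sp³ carbons; a seven-membered carbon ring with three C=C double bonds and one sp³ carbon; a six-membered carbon ring with three alternating C=C double bonds, fused to a five-membered ring containing one oxygen and two C=C double bonds; a five-membered ring with nitrogens at positions 1 and 3 (one bearing H, one in a C=N bond) and two double bonds.
The 8-membered ring has only sp² ring atoms; a planar conformation would have a fully conjugated π system of 8 electrons. But 8 = 4(2), which is 4n not 4n+2, so it is not aromatic (cyclooctatetraene) — cyclooctatetraene distorts into a non-planar tub to avoid antiaromaticity.
The 6-membered ring has two sp³ carbons, so it is not fully conjugated — not aromatic (1,4-cyclohexadiene).
The 7-membered ring has one sp³ carbon, so it is not fully conjugated — not aromatic (cycloheptatriene).
The fused 6/5-membered bicyclic (with one oxygen) is a single π system with 9 sp² atoms and 10 π electrons from ring double bonds plus a heteroatom lone pair. 10 = 4(2)+2, so the system is aromatic and both rings count as aromatic (benzofuran).
The 5-membered ring with two nitrogens (one N–H, one =N–) is fully conjugated (every ring atom contributes a p orbital); 2 ring double bonds (4 π electrons) plus a heteroatom lone pair (2) give 6 π electrons. That satisfies 4n+2 with n=1, so it is aromatic (imidazole).
3 of the 6 rings are aromatic. Total: 3.

3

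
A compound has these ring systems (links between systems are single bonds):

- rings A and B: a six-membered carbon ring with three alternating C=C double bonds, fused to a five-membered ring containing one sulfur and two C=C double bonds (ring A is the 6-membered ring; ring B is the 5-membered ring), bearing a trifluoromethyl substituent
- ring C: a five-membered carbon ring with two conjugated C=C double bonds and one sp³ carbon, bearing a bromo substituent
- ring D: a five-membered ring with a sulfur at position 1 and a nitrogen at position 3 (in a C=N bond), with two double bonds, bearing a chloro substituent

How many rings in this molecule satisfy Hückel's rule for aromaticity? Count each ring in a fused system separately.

Rings A and B form a fused bicyclic system (with one sulfur) with 9 sp² atoms and 10 π electrons from ring double bonds plus a heteroatom lone pair. 10 = 4(2)+2, so the system is aromatic and both rings count as aromatic (benzothiophene).
Ring C has one sp³ carbon, so it is not fully conjugated — not aromatic (cyclopentadiene).
Ring D is planar and fully conjugated; 2 ring double bonds (4 π electrons) plus a heteroatom lone pair (2) give 6 π electrons. That satisfies 4n+2 with n=1, so ring D is aromatic (thiazole).
Aromatic: A, B, D. Total: 3.

3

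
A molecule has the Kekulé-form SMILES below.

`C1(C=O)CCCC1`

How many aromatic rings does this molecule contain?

0

The SMILES encodes a five-membered saturated carbon ring.
The 5-membered ring has only sp³ atoms, so it is not fully conjugated — not aromatic (cyclopentane).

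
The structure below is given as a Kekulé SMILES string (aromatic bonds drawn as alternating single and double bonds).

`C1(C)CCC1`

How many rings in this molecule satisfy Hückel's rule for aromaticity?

0

The SMILES encodes a four-membered saturated carbon ring.
The 4-membered ring has only sp³ atoms, so it is not fully conjugated — not aromatic (cyclobutane).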